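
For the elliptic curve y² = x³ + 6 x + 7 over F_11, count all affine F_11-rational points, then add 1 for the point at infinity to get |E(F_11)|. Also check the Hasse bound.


Affine points = {(1, 5), (1, 6), (2, 4), (2, 7), (9, 3), (9, 8), (10, 0)}; affine count = 7; |E(F_11)| = 8.

Discriminant check: Δ ∝ 4a³ + 27b² = 4·6³ + 27·7² = 4·216 + 27·49 ≡ 9 (mod 11). Nonzero ⇒ E is nonsingular.
For each x ∈ F_11, compute rhs = x³ + 6·x + 7 mod 11, then count y ∈ F_11 with y² ≡ rhs.
  x = 0: rhs = 7, matching y values: none (0 points).
  x = 1: rhs = 3, matching y values: 5, 6 (2 points).
  x = 2: rhs = 5, matching y values: 4, 7 (2 points).
  x = 3: rhs = 8, matching y values: none (0 points).
  x = 4: rhs = 7, matching y values: none (0 points).
  x = 5: rhs = 8, matching y values: none (0 points).
  x = 6: rhs = 6, matching y values: none (0 points).
  x = 7: rhs = 7, matching y values: none (0 points).
  x = 8: rhs = 6, matching y values: none (0 points).
  x = 9: rhs = 9, matching y values: 3, 8 (2 points).
  x = 10: rhs = 0, matching y values: 0 (1 points).
Total affine count: 7.
Full point count |E(F_11)| = 7 + 1 = 8.
Hasse bound: |8 − (11+1)| = |-4| = 4 ≤ 2√11 ≈ 6.6332 ✓.


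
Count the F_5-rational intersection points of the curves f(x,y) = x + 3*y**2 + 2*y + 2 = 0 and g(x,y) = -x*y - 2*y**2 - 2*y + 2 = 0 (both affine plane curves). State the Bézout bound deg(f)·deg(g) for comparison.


Common zeros: {(3, 1)}; count = 1; Bézout bound = 4.

deg(f) = 2, deg(g) = 2, so Bézout bound = 4.
Scan x ∈ F_5. For each x, list the y ∈ F_5 with f(x, y) ≡ 0 and those with g(x, y) ≡ 0 (mod 5); the common zeros in that column are the intersection.
  x = 0: f ≡ 0 at y ∈ {3}; g ≡ 0 at y ∈ {2}; common: ∅.
  x = 1: f ≡ 0 at y ∈ ∅; g ≡ 0 at y ∈ {3}; common: ∅.
  x = 2: f ≡ 0 at y ∈ {2, 4}; g ≡ 0 at y ∈ ∅; common: ∅.
  x = 3: f ≡ 0 at y ∈ {0, 1}; g ≡ 0 at y ∈ {1, 4}; common: {1}.
  x = 4: f ≡ 0 at y ∈ ∅; g ≡ 0 at y ∈ ∅; common: ∅.
Collecting: common zeros = {(3, 1)}, so the count is 1.
Comparison with the Bézout bound: 1 ≤ 4 = deg(f)·deg(g), as expected for curves with no common component (the affine F_5-count falls short of the bound because intersections may lie at infinity, over extension fields, or carry multiplicity).


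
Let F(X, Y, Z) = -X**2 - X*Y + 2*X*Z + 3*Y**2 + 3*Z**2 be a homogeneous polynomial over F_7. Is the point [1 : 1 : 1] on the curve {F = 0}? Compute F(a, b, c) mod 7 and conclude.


F(1,1,1) ≡ 6 (mod 7); P is NOT on the curve.

Evaluate F(1, 1, 1) term-by-term (mod 7).
  -X**2 ↦ -1·1·1·1 = -1
  -X*Y ↦ -1·1·1·1 = -1
  2*X*Z ↦ 2·1·1·1 = 2
  3*Y**2 ↦ 3·1·1·1 = 3
  3*Z**2 ↦ 3·1·1·1 = 3
Sum: F(1, 1, 1) = (-1) + (-1) + (2) + (3) + (3) = 6.
Reducing mod 7: 6 ≡ 6 (mod 7).
Since F(a, b, c) ≡ 6 ≠ 0 (mod 7), P does NOT lie on the curve.


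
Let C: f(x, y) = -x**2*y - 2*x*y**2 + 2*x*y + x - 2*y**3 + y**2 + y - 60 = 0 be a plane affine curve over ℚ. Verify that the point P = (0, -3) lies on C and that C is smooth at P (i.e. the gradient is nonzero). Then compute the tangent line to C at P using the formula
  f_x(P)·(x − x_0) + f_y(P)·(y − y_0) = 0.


Tangent line at P: -23*x - 59*y - 177 = 0.

Step 1: f(0, -3) = 0, so P lies on C.
Step 2: partial derivatives
  f_x(x, y) = -2*x*y - 2*y**2 + 2*y + 1, f_y(x, y) = -x**2 - 4*x*y + 2*x - 6*y**2 + 2*y + 1.
  f_x(P) = -23, f_y(P) = -59 (gradient nonzero, so P is smooth).
Step 3: tangent line at P: -23·(x − 0) + -59·(y − -3) = 0.
Expanding: -23*x - 59*y - 177 = 0.


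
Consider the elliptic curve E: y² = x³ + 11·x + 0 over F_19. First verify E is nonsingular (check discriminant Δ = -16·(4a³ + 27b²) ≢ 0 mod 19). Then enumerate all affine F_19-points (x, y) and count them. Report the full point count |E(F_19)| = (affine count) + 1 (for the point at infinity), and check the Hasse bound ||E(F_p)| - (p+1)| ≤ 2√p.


Affine points = {(0, 0), (2, 7), (2, 12), (5, 3), (5, 16), (6, 4), (6, 15), (8, 7), (8, 12), (9, 7), (9, 12), (12, 6), (12, 13), (15, 5), (15, 14), (16, 4), (16, 15), (18, 8), (18, 11)}; affine count = 19; |E(F_19)| = 20.

Discriminant check: Δ ∝ 4a³ + 27b² = 4·11³ + 27·0² = 4·1331 + 27·0 ≡ 4 (mod 19). Nonzero ⇒ E is nonsingular.
For each x ∈ F_19, compute rhs = x³ + 11·x + 0 mod 19, then count y ∈ F_19 with y² ≡ rhs.
  x = 0: rhs = 0, matching y values: 0 (1 points).
  x = 1: rhs = 12, matching y values: none (0 points).
  x = 2: rhs = 11, matching y values: 7, 12 (2 points).
  x = 3: rhs = 3, matching y values: none (0 points).
  x = 4: rhs = 13, matching y values: none (0 points).
  x = 5: rhs = 9, matching y values: 3, 16 (2 points).
  x = 6: rhs = 16, matching y values: 4, 15 (2 points).
  x = 7: rhs = 2, matching y values: none (0 points).
  x = 8: rhs = 11, matching y values: 7, 12 (2 points).
  x = 9: rhs = 11, matching y values: 7, 12 (2 points).
  x = 10: rhs = 8, matching y values: none (0 points).
  x = 11: rhs = 8, matching y values: none (0 points).
  x = 12: rhs = 17, matching y values: 6, 13 (2 points).
  x = 13: rhs = 3, matching y values: none (0 points).
  x = 14: rhs = 10, matching y values: none (0 points).
  x = 15: rhs = 6, matching y values: 5, 14 (2 points).
  x = 16: rhs = 16, matching y values: 4, 15 (2 points).
  x = 17: rhs = 8, matching y values: none (0 points).
  x = 18: rhs = 7, matching y values: 8, 11 (2 points).
Total affine count: 19.
Full point count |E(F_19)| = 19 + 1 = 20.
Hasse bound: |20 − (19+1)| = |0| = 0 ≤ 2√19 ≈ 8.7178 ✓.


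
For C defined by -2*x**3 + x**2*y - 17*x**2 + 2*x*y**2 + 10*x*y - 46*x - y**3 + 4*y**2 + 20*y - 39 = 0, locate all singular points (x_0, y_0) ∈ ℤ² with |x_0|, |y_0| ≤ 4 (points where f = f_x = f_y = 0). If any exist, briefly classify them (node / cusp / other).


Singular points: {(-3, -1)}; classification: cusp.

Compute partial derivatives:
  f_x = -6*x**2 + 2*x*y - 34*x + 2*y**2 + 10*y - 46.
  f_y = x**2 + 4*x*y + 10*x - 3*y**2 + 8*y + 20.
Scan x_0 ∈ {−4, ..., 4}. For each x_0, f_y(x_0, y) is a polynomial in y; find its integer roots y ∈ {−4, ..., 4}, then test f_x and f at those candidates.
  x = -4: f_y(-4, y) = -3*y**2 - 8*y - 4; vanishes at y ∈ {-2}. (-4, -2): f_x = -2 ≠ 0.
  x = -3: f_y(-3, y) = -3*y**2 - 4*y - 1; vanishes at y ∈ {-1}. (-3, -1): f_x = 0, f = 0 — SINGULAR.
  x = -2: f_y(-2, y) = 4 - 3*y**2; no integer root y with |y| ≤ 4.
  x = -1: f_y(-1, y) = -3*y**2 + 4*y + 11; no integer root y with |y| ≤ 4.
  x = 0: f_y(0, y) = -3*y**2 + 8*y + 20; no integer root y with |y| ≤ 4.
  x = 1: f_y(1, y) = -3*y**2 + 12*y + 31; no integer root y with |y| ≤ 4.
  x = 2: f_y(2, y) = -3*y**2 + 16*y + 44; vanishes at y ∈ {-2}. (2, -2): f_x = -158 ≠ 0.
  x = 3: f_y(3, y) = -3*y**2 + 20*y + 59; no integer root y with |y| ≤ 4.
  x = 4: f_y(4, y) = -3*y**2 + 24*y + 76; no integer root y with |y| ≤ 4.
Only singular point on the grid: (-3, -1).
Classify: substitute x = -3 + u, y = -1 + v and expand: f = -2*u**3 + u**2*v + 2*u*v**2 - v**3 + v**2.
No constant or linear terms (consistent with a singular point). Quadratic part: v**2. Cubic part: -2*u**3 + u**2*v + 2*u*v**2 - v**3.
The quadratic part v**2 is a perfect square, so there is a single (double) tangent line v = 0, i.e. y = -1. Restricting the cubic part to that line (v = 0) leaves -2*u**3 ≠ 0, so f is not divisible by v and the branch is v² ≈ 2*u**3 to lowest order — this is a cusp.
Classification: cusp.


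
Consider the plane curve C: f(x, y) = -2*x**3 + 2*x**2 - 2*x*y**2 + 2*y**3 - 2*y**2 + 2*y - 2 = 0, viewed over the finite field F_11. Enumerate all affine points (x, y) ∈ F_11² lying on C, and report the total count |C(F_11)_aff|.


Affine F_11-points: {(0, 1), (1, 3), (2, 7), (3, 5), (4, 5), (5, 5), (8, 9), (9, 0), (10, 2)}; count = 9.

For each of the 121 pairs (x, y) ∈ F_11², evaluate f(x, y) mod 11. Record the zeros.
  x = 0: [0↦9, 1↦0, 2↦10, 3↦7, 4↦3, 5↦10, 6↦7, 7↦6, 8↦8, 9↦3, 10↦3]  zeros at y ∈ {1}
  x = 1: [0↦9, 1↦9, 2↦2, 3↦0, 4↦4, 5↦4, 6↦1, 7↦7, 8↦1, 9↦6, 10↦1]  zeros at y ∈ {3}
  x = 2: [0↦1, 1↦10, 2↦8, 3↦7, 4↦8, 5↦1, 6↦9, 7↦0, 8↦8, 9↦1, 10↦2]  zeros at y ∈ {7}
  x = 3: [0↦6, 1↦2, 2↦5, 3↦5, 4↦3, 5↦0, 6↦8, 7↦6, 8↦6, 9↦9, 10↦5]  zeros at y ∈ {5}
  x = 4: [0↦1, 1↦6, 2↦3, 3↦4, 4↦10, 5↦0, 6↦8, 7↦2, 8↦5, 9↦7, 10↦9]  zeros at y ∈ {5}
  x = 5: [0↦7, 1↦10, 2↦1, 3↦3, 4↦6, 5↦0, 6↦8, 7↦9, 8↦4, 9↦5, 10↦2]  zeros at y ∈ {5}
  x = 6: [0↦1, 1↦2, 2↦9, 3↦1, 4↦1, 5↦10, 6↦7, 7↦4, 8↦2, 9↦2, 10↦5]  zeros at y ∈ ∅
  x = 7: [0↦4, 1↦3, 2↦4, 3↦8, 4↦5, 5↦7, 6↦4, 7↦8, 8↦9, 9↦8, 10↦6]  zeros at y ∈ ∅
  x = 8: [0↦4, 1↦1, 2↦7, 3↦1, 4↦6, 5↦1, 6↦9, 7↦9, 8↦2, 9↦0, 10↦4]  zeros at y ∈ {9}
  x = 9: [0↦0, 1↦6, 2↦6, 3↦1, 4↦3, 5↦2, 6↦10, 7↦6, 8↦2, 9↦10, 10↦9]  zeros at y ∈ {0}
  x = 10: [0↦2, 1↦6, 2↦0, 3↦7, 4↦6, 5↦9, 6↦6, 7↦9, 8↦8, 9↦4, 10↦9]  zeros at y ∈ {2}
Collecting zeros: affine points = {(0, 1), (1, 3), (2, 7), (3, 5), (4, 5), (5, 5), (8, 9), (9, 0), (10, 2)}.
Total count |C(F_11)_aff| = 9.


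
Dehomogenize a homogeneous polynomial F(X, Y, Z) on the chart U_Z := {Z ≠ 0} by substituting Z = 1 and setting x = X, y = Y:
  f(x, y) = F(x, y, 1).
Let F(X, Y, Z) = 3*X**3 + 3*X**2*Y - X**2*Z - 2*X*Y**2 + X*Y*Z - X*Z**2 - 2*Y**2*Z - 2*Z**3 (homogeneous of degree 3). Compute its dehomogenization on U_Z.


f(x, y) = 3*x**3 + 3*x**2*y - x**2 - 2*x*y**2 + x*y - x - 2*y**2 - 2

On U_Z we set Z = 1. Each monomial c·X^i·Y^j·Z^k in F becomes c·x^i·y^j·1^k = c·x^i·y^j.
Substituting Z = 1: F(X, Y, 1) = 3*x**3 + 3*x**2*y - x**2 - 2*x*y**2 + x*y - x - 2*y**2 - 2.
Note: deg(f) ≤ deg(F) = 3; strict inequality happens when F is divisible by Z (lost terms).


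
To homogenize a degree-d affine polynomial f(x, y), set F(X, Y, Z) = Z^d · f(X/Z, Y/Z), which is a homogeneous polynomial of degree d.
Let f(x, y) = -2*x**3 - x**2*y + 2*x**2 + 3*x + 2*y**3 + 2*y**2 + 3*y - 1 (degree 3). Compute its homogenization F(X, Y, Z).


F(X, Y, Z) = -2*X**3 - X**2*Y + 2*X**2*Z + 3*X*Z**2 + 2*Y**3 + 2*Y**2*Z + 3*Y*Z**2 - Z**3

deg(f) = 3.
Substitute x = X/Z, y = Y/Z into f, then multiply by Z^3.
  monomial -2·x^3·y^0 ↦ -2·X^3·Y^0·Z^0.
  monomial -1·x^2·y^1 ↦ -1·X^2·Y^1·Z^0.
  monomial 2·x^2·y^0 ↦ 2·X^2·Y^0·Z^1.
  monomial 3·x^1·y^0 ↦ 3·X^1·Y^0·Z^2.
  monomial 2·x^0·y^3 ↦ 2·X^0·Y^3·Z^0.
  monomial 2·x^0·y^2 ↦ 2·X^0·Y^2·Z^1.
  monomial 3·x^0·y^1 ↦ 3·X^0·Y^1·Z^2.
  monomial -1·x^0·y^0 ↦ -1·X^0·Y^0·Z^3.
Collecting: F(X, Y, Z) = -2*X**3 - X**2*Y + 2*X**2*Z + 3*X*Z**2 + 2*Y**3 + 2*Y**2*Z + 3*Y*Z**2 - Z**3.


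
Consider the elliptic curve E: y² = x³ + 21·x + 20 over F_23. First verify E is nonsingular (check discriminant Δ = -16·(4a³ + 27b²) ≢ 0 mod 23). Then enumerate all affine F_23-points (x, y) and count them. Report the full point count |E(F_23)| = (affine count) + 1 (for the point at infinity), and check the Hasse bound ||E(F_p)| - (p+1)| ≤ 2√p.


Affine points = {(2, 1), (2, 22), (3, 8), (3, 15), (7, 2), (7, 21), (9, 8), (9, 15), (11, 8), (11, 15), (13, 11), (13, 12), (16, 6), (16, 17), (17, 0), (21, 4), (21, 19)}; affine count = 17; |E(F_23)| = 18.

Discriminant check: Δ ∝ 4a³ + 27b² = 4·21³ + 27·20² = 4·9261 + 27·400 ≡ 4 (mod 23). Nonzero ⇒ E is nonsingular.
For each x ∈ F_23, compute rhs = x³ + 21·x + 20 mod 23, then count y ∈ F_23 with y² ≡ rhs.
  x = 0: rhs = 20, matching y values: none (0 points).
  x = 1: rhs = 19, matching y values: none (0 points).
  x = 2: rhs = 1, matching y values: 1, 22 (2 points).
  x = 3: rhs = 18, matching y values: 8, 15 (2 points).
  x = 4: rhs = 7, matching y values: none (0 points).
  x = 5: rhs = 20, matching y values: none (0 points).
  x = 6: rhs = 17, matching y values: none (0 points).
  x = 7: rhs = 4, matching y values: 2, 21 (2 points).
  x = 8: rhs = 10, matching y values: none (0 points).
  x = 9: rhs = 18, matching y values: 8, 15 (2 points).
  x = 10: rhs = 11, matching y values: none (0 points).
  x = 11: rhs = 18, matching y values: 8, 15 (2 points).
  x = 12: rhs = 22, matching y values: none (0 points).
  x = 13: rhs = 6, matching y values: 11, 12 (2 points).
  x = 14: rhs = 22, matching y values: none (0 points).
  x = 15: rhs = 7, matching y values: none (0 points).
  x = 16: rhs = 13, matching y values: 6, 17 (2 points).
  x = 17: rhs = 0, matching y values: 0 (1 points).
  x = 18: rhs = 20, matching y values: none (0 points).
  x = 19: rhs = 10, matching y values: none (0 points).
  x = 20: rhs = 22, matching y values: none (0 points).
  x = 21: rhs = 16, matching y values: 4, 19 (2 points).
  x = 22: rhs = 21, matching y values: none (0 points).
Total affine count: 17.
Full point count |E(F_23)| = 17 + 1 = 18.
Hasse bound: |18 − (23+1)| = |-6| = 6 ≤ 2√23 ≈ 9.5917 ✓.


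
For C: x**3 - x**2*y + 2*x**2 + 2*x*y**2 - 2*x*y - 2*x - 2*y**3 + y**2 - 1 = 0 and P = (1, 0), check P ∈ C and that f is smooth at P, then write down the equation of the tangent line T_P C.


Tangent line at P: 5*x - 3*y - 5 = 0.

Step 1: f(1, 0) = 0, so P lies on C.
Step 2: partial derivatives
  f_x(x, y) = 3*x**2 - 2*x*y + 4*x + 2*y**2 - 2*y - 2, f_y(x, y) = -x**2 + 4*x*y - 2*x - 6*y**2 + 2*y.
  f_x(P) = 5, f_y(P) = -3 (gradient nonzero, so P is smooth).
Step 3: tangent line at P: 5·(x − 1) + -3·(y − 0) = 0.
Expanding: 5*x - 3*y - 5 = 0.


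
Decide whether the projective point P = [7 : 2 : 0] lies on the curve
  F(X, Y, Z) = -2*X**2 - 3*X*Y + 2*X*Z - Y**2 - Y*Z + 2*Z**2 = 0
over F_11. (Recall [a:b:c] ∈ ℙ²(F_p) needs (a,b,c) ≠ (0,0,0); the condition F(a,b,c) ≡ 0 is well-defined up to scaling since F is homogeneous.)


F(7,2,0) ≡ 10 (mod 11); P is NOT on the curve.

Evaluate F(7, 2, 0) term-by-term (mod 11).
  -2*X**2 ↦ -2·49·1·1 = -98
  -3*X*Y ↦ -3·7·2·1 = -42
  2*X*Z ↦ 2·7·1·0 = 0
  -Y**2 ↦ -1·1·4·1 = -4
  -Y*Z ↦ -1·1·2·0 = 0
  2*Z**2 ↦ 2·1·1·0 = 0
Sum: F(7, 2, 0) = (-98) + (-42) + (0) + (-4) + (0) + (0) = -144.
Reducing mod 11: -144 ≡ 10 (mod 11).
Since F(a, b, c) ≡ 10 ≠ 0 (mod 11), P does NOT lie on the curve.


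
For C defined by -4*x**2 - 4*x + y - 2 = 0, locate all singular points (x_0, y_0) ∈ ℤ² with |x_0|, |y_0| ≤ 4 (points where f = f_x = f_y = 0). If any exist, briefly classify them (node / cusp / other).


No singular points in the scanned grid; C is smooth there.

Compute partial derivatives:
  f_x = -8*x - 4.
  f_y = 1.
f_y = 1 is a nonzero constant, so f_y never vanishes: no point (x, y) can satisfy f = f_x = f_y = 0. In particular no (x, y) ∈ {−4, ..., 4}² is singular; the curve is smooth.


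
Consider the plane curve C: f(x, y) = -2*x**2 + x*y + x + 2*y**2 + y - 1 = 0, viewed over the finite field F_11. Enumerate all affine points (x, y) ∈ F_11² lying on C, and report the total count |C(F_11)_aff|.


Affine F_11-points: {(0, 6), (0, 10), (1, 3), (1, 7), (3, 2), (3, 7), (4, 1), (4, 2), (8, 0), (8, 1), (9, 0), (9, 6)}; count = 12.

For each of the 121 pairs (x, y) ∈ F_11², evaluate f(x, y) mod 11. Record the zeros.
  x = 0: [0↦10, 1↦2, 2↦9, 3↦9, 4↦2, 5↦10, 6↦0, 7↦5, 8↦3, 9↦5, 10↦0]  zeros at y ∈ {6, 10}
  x = 1: [0↦9, 1↦2, 2↦10, 3↦0, 4↦5, 5↦3, 6↦5, 7↦0, 8↦10, 9↦2, 10↦9]  zeros at y ∈ {3, 7}
  x = 2: [0↦4, 1↦9, 2↦7, 3↦9, 4↦4, 5↦3, 6↦6, 7↦2, 8↦2, 9↦6, 10↦3]  zeros at y ∈ ∅
  x = 3: [0↦6, 1↦1, 2↦0, 3↦3, 4↦10, 5↦10, 6↦3, 7↦0, 8↦1, 9↦6, 10↦4]  zeros at y ∈ {2, 7}
  x = 4: [0↦4, 1↦0, 2↦0, 3↦4, 4↦1, 5↦2, 6↦7, 7↦5, 8↦7, 9↦2, 10↦1]  zeros at y ∈ {1, 2}
  x = 5: [0↦9, 1↦6, 2↦7, 3↦1, 4↦10, 5↦1, 6↦7, 7↦6, 8↦9, 9↦5, 10↦5]  zeros at y ∈ ∅
  x = 6: [0↦10, 1↦8, 2↦10, 3↦5, 4↦4, 5↦7, 6↦3, 7↦3, 8↦7, 9↦4, 10↦5]  zeros at y ∈ ∅
  x = 7: [0↦7, 1↦6, 2↦9, 3↦5, 4↦5, 5↦9, 6↦6, 7↦7, 8↦1, 9↦10, 10↦1]  zeros at y ∈ ∅
  x = 8: [0↦0, 1↦0, 2↦4, 3↦1, 4↦2, 5↦7, 6↦5, 7↦7, 8↦2, 9↦1, 10↦4]  zeros at y ∈ {0, 1}
  x = 9: [0↦0, 1↦1, 2↦6, 3↦4, 4↦6, 5↦1, 6↦0, 7↦3, 8↦10, 9↦10, 10↦3]  zeros at y ∈ {0, 6}
  x = 10: [0↦7, 1↦9, 2↦4, 3↦3, 4↦6, 5↦2, 6↦2, 7↦6, 8↦3, 9↦4, 10↦9]  zeros at y ∈ ∅
Collecting zeros: affine points = {(0, 6), (0, 10), (1, 3), (1, 7), (3, 2), (3, 7), (4, 1), (4, 2), (8, 0), (8, 1), (9, 0), (9, 6)}.
Total count |C(F_11)_aff| = 12.


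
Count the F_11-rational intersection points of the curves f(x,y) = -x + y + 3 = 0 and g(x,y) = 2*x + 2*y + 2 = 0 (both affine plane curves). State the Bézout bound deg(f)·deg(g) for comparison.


Common zeros: {(1, 9)}; count = 1; Bézout bound = 1.

deg(f) = 1, deg(g) = 1, so Bézout bound = 1.
Scan x ∈ F_11. For each x, list the y ∈ F_11 with f(x, y) ≡ 0 and those with g(x, y) ≡ 0 (mod 11); the common zeros in that column are the intersection.
  x = 0: f ≡ 0 at y ∈ {8}; g ≡ 0 at y ∈ {10}; common: ∅.
  x = 1: f ≡ 0 at y ∈ {9}; g ≡ 0 at y ∈ {9}; common: {9}.
  x = 2: f ≡ 0 at y ∈ {10}; g ≡ 0 at y ∈ {8}; common: ∅.
  x = 3: f ≡ 0 at y ∈ {0}; g ≡ 0 at y ∈ {7}; common: ∅.
  x = 4: f ≡ 0 at y ∈ {1}; g ≡ 0 at y ∈ {6}; common: ∅.
  x = 5: f ≡ 0 at y ∈ {2}; g ≡ 0 at y ∈ {5}; common: ∅.
  x = 6: f ≡ 0 at y ∈ {3}; g ≡ 0 at y ∈ {4}; common: ∅.
  x = 7: f ≡ 0 at y ∈ {4}; g ≡ 0 at y ∈ {3}; common: ∅.
  x = 8: f ≡ 0 at y ∈ {5}; g ≡ 0 at y ∈ {2}; common: ∅.
  x = 9: f ≡ 0 at y ∈ {6}; g ≡ 0 at y ∈ {1}; common: ∅.
  x = 10: f ≡ 0 at y ∈ {7}; g ≡ 0 at y ∈ {0}; common: ∅.
Collecting: common zeros = {(1, 9)}, so the count is 1.
Comparison with the Bézout bound: 1 ≤ 1 = deg(f)·deg(g), as expected for curves with no common component (the bound is attained).


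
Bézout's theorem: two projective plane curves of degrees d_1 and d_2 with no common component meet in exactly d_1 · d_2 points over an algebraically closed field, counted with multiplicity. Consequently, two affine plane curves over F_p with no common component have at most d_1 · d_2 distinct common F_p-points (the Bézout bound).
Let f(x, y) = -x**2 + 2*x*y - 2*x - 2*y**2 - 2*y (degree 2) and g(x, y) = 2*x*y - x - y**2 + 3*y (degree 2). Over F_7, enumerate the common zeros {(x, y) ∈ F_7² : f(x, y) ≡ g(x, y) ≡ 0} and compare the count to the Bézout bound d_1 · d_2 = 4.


Common zeros: {(0, 0)}; count = 1; Bézout bound = 4.

deg(f) = 2, deg(g) = 2, so Bézout bound = 4.
Scan x ∈ F_7. For each x, list the y ∈ F_7 with f(x, y) ≡ 0 and those with g(x, y) ≡ 0 (mod 7); the common zeros in that column are the intersection.
  x = 0: f ≡ 0 at y ∈ {0, 6}; g ≡ 0 at y ∈ {0, 3}; common: {0}.
  x = 1: f ≡ 0 at y ∈ {3, 4}; g ≡ 0 at y ∈ {6}; common: ∅.
  x = 2: f ≡ 0 at y ∈ ∅; g ≡ 0 at y ∈ ∅; common: ∅.
  x = 3: f ≡ 0 at y ∈ {3, 6}; g ≡ 0 at y ∈ ∅; common: ∅.
  x = 4: f ≡ 0 at y ∈ ∅; g ≡ 0 at y ∈ {2}; common: ∅.
  x = 5: f ≡ 0 at y ∈ {0, 4}; g ≡ 0 at y ∈ {1, 5}; common: ∅.
  x = 6: f ≡ 0 at y ∈ ∅; g ≡ 0 at y ∈ ∅; common: ∅.
Collecting: common zeros = {(0, 0)}, so the count is 1.
Comparison with the Bézout bound: 1 ≤ 4 = deg(f)·deg(g), as expected for curves with no common component (the affine F_7-count falls short of the bound because intersections may lie at infinity, over extension fields, or carry multiplicity).


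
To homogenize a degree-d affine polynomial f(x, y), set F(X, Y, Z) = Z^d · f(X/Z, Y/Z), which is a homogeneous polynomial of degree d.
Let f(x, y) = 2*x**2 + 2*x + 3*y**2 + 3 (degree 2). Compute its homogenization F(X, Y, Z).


F(X, Y, Z) = 2*X**2 + 2*X*Z + 3*Y**2 + 3*Z**2

deg(f) = 2.
Substitute x = X/Z, y = Y/Z into f, then multiply by Z^2.
  monomial 2·x^2·y^0 ↦ 2·X^2·Y^0·Z^0.
  monomial 2·x^1·y^0 ↦ 2·X^1·Y^0·Z^1.
  monomial 3·x^0·y^2 ↦ 3·X^0·Y^2·Z^0.
  monomial 3·x^0·y^0 ↦ 3·X^0·Y^0·Z^2.
Collecting: F(X, Y, Z) = 2*X**2 + 2*X*Z + 3*Y**2 + 3*Z**2.


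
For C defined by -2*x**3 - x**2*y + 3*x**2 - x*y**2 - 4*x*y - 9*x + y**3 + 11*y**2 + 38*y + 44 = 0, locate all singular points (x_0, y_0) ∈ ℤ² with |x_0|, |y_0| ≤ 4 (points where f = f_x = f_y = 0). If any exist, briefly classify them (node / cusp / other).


Singular points: {(1, -3)}; classification: cusp.

Compute partial derivatives:
  f_x = -6*x**2 - 2*x*y + 6*x - y**2 - 4*y - 9.
  f_y = -x**2 - 2*x*y - 4*x + 3*y**2 + 22*y + 38.
Scan x_0 ∈ {−4, ..., 4}. For each x_0, f_y(x_0, y) is a polynomial in y; find its integer roots y ∈ {−4, ..., 4}, then test f_x and f at those candidates.
  x = -4: f_y(-4, y) = 3*y**2 + 30*y + 38; no integer root y with |y| ≤ 4.
  x = -3: f_y(-3, y) = 3*y**2 + 28*y + 41; no integer root y with |y| ≤ 4.
  x = -2: f_y(-2, y) = 3*y**2 + 26*y + 42; no integer root y with |y| ≤ 4.
  x = -1: f_y(-1, y) = 3*y**2 + 24*y + 41; no integer root y with |y| ≤ 4.
  x = 0: f_y(0, y) = 3*y**2 + 22*y + 38; no integer root y with |y| ≤ 4.
  x = 1: f_y(1, y) = 3*y**2 + 20*y + 33; vanishes at y ∈ {-3}. (1, -3): f_x = 0, f = 0 — SINGULAR.
  x = 2: f_y(2, y) = 3*y**2 + 18*y + 26; no integer root y with |y| ≤ 4.
  x = 3: f_y(3, y) = 3*y**2 + 16*y + 17; no integer root y with |y| ≤ 4.
  x = 4: f_y(4, y) = 3*y**2 + 14*y + 6; no integer root y with |y| ≤ 4.
Only singular point on the grid: (1, -3).
Classify: substitute x = 1 + u, y = -3 + v and expand: f = -2*u**3 - u**2*v - u*v**2 + v**3 + v**2.
No constant or linear terms (consistent with a singular point). Quadratic part: v**2. Cubic part: -2*u**3 - u**2*v - u*v**2 + v**3.
The quadratic part v**2 is a perfect square, so there is a single (double) tangent line v = 0, i.e. y = -3. Restricting the cubic part to that line (v = 0) leaves -2*u**3 ≠ 0, so f is not divisible by v and the branch is v² ≈ 2*u**3 to lowest order — this is a cusp.
Classification: cusp.


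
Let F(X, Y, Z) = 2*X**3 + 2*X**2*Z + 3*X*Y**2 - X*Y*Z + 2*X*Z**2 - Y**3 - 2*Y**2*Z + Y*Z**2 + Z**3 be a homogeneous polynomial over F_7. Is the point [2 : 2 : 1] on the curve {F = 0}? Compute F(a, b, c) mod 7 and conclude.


F(2,2,1) ≡ 0 (mod 7); P is on the curve.

Evaluate F(2, 2, 1) term-by-term (mod 7).
  2*X**3 ↦ 2·8·1·1 = 16
  2*X**2*Z ↦ 2·4·1·1 = 8
  3*X*Y**2 ↦ 3·2·4·1 = 24
  -X*Y*Z ↦ -1·2·2·1 = -4
  2*X*Z**2 ↦ 2·2·1·1 = 4
  -Y**3 ↦ -1·1·8·1 = -8
  -2*Y**2*Z ↦ -2·1·4·1 = -8
  Y*Z**2 ↦ 1·1·2·1 = 2
  Z**3 ↦ 1·1·1·1 = 1
Sum: F(2, 2, 1) = (16) + (8) + (24) + (-4) + (4) + (-8) + (-8) + (2) + (1) = 35.
Reducing mod 7: 35 ≡ 0 (mod 7).
Since F(a, b, c) ≡ 0 (mod 7), P lies on the curve.


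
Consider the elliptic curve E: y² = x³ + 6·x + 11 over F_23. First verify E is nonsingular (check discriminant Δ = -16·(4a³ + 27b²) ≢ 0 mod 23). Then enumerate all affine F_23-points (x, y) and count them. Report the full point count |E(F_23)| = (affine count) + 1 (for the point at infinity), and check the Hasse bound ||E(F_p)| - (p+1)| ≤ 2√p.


Affine points = {(1, 8), (1, 15), (2, 10), (2, 13), (9, 9), (9, 14), (10, 6), (10, 17), (13, 3), (13, 20), (15, 7), (15, 16), (17, 9), (17, 14), (20, 9), (20, 14), (22, 2), (22, 21)}; affine count = 18; |E(F_23)| = 19.

Discriminant check: Δ ∝ 4a³ + 27b² = 4·6³ + 27·11² = 4·216 + 27·121 ≡ 14 (mod 23). Nonzero ⇒ E is nonsingular.
For each x ∈ F_23, compute rhs = x³ + 6·x + 11 mod 23, then count y ∈ F_23 with y² ≡ rhs.
  x = 0: rhs = 11, matching y values: none (0 points).
  x = 1: rhs = 18, matching y values: 8, 15 (2 points).
  x = 2: rhs = 8, matching y values: 10, 13 (2 points).
  x = 3: rhs = 10, matching y values: none (0 points).
  x = 4: rhs = 7, matching y values: none (0 points).
  x = 5: rhs = 5, matching y values: none (0 points).
  x = 6: rhs = 10, matching y values: none (0 points).
  x = 7: rhs = 5, matching y values: none (0 points).
  x = 8: rhs = 19, matching y values: none (0 points).
  x = 9: rhs = 12, matching y values: 9, 14 (2 points).
  x = 10: rhs = 13, matching y values: 6, 17 (2 points).
  x = 11: rhs = 5, matching y values: none (0 points).
  x = 12: rhs = 17, matching y values: none (0 points).
  x = 13: rhs = 9, matching y values: 3, 20 (2 points).
  x = 14: rhs = 10, matching y values: none (0 points).
  x = 15: rhs = 3, matching y values: 7, 16 (2 points).
  x = 16: rhs = 17, matching y values: none (0 points).
  x = 17: rhs = 12, matching y values: 9, 14 (2 points).
  x = 18: rhs = 17, matching y values: none (0 points).
  x = 19: rhs = 15, matching y values: none (0 points).
  x = 20: rhs = 12, matching y values: 9, 14 (2 points).
  x = 21: rhs = 14, matching y values: none (0 points).
  x = 22: rhs = 4, matching y values: 2, 21 (2 points).
Total affine count: 18.
Full point count |E(F_23)| = 18 + 1 = 19.
Hasse bound: |19 − (23+1)| = |-5| = 5 ≤ 2√23 ≈ 9.5917 ✓.


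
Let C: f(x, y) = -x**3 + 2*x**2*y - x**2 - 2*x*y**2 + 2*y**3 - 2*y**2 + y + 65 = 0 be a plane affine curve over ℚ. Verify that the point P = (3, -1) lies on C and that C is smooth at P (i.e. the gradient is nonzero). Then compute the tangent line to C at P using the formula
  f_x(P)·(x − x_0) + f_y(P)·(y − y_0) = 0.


Tangent line at P: -47*x + 41*y + 182 = 0.

Step 1: f(3, -1) = 0, so P lies on C.
Step 2: partial derivatives
  f_x(x, y) = -3*x**2 + 4*x*y - 2*x - 2*y**2, f_y(x, y) = 2*x**2 - 4*x*y + 6*y**2 - 4*y + 1.
  f_x(P) = -47, f_y(P) = 41 (gradient nonzero, so P is smooth).
Step 3: tangent line at P: -47·(x − 3) + 41·(y − -1) = 0.
Expanding: -47*x + 41*y + 182 = 0.


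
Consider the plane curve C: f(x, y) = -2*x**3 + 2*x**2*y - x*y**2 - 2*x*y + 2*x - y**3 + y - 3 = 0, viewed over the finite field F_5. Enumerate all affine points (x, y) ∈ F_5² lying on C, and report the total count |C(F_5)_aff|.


Affine F_5-points: {(2, 0), (2, 3), (3, 2)}; count = 3.

For each of the 25 pairs (x, y) ∈ F_5², evaluate f(x, y) mod 5. Record the zeros.
  x = 0: [0↦2, 1↦2, 2↦1, 3↦3, 4↦2]  zeros at y ∈ ∅
  x = 1: [0↦2, 1↦1, 2↦2, 3↦4, 4↦1]  zeros at y ∈ ∅
  x = 2: [0↦0, 1↦2, 2↦4, 3↦0, 4↦4]  zeros at y ∈ {0, 3}
  x = 3: [0↦4, 1↦3, 2↦0, 3↦4, 4↦4]  zeros at y ∈ {2}
  x = 4: [0↦2, 1↦2, 2↦3, 3↦4, 4↦4]  zeros at y ∈ ∅
Collecting zeros: affine points = {(2, 0), (2, 3), (3, 2)}.
Total count |C(F_5)_aff| = 3.


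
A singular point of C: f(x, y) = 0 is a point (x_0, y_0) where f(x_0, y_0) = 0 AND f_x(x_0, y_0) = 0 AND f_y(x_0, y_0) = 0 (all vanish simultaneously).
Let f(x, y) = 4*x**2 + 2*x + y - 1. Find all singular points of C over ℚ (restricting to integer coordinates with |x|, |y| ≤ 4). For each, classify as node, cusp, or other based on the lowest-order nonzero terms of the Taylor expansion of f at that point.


No singular points in the scanned grid; C is smooth there.

Compute partial derivatives:
  f_x = 8*x + 2.
  f_y = 1.
f_y = 1 is a nonzero constant, so f_y never vanishes: no point (x, y) can satisfy f = f_x = f_y = 0. In particular no (x, y) ∈ {−4, ..., 4}² is singular; the curve is smooth.


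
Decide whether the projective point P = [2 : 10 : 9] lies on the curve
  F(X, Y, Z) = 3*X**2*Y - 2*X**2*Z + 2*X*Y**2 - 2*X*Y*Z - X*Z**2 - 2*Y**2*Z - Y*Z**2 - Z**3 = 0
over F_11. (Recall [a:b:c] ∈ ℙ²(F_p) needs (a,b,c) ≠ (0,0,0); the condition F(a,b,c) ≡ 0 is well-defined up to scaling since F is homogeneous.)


F(2,10,9) ≡ 8 (mod 11); P is NOT on the curve.

Evaluate F(2, 10, 9) term-by-term (mod 11).
  3*X**2*Y ↦ 3·4·10·1 = 120
  -2*X**2*Z ↦ -2·4·1·9 = -72
  2*X*Y**2 ↦ 2·2·100·1 = 400
  -2*X*Y*Z ↦ -2·2·10·9 = -360
  -X*Z**2 ↦ -1·2·1·81 = -162
  -2*Y**2*Z ↦ -2·1·100·9 = -1800
  -Y*Z**2 ↦ -1·1·10·81 = -810
  -Z**3 ↦ -1·1·1·729 = -729
Sum: F(2, 10, 9) = (120) + (-72) + (400) + (-360) + (-162) + (-1800) + (-810) + (-729) = -3413.
Reducing mod 11: -3413 ≡ 8 (mod 11).
Since F(a, b, c) ≡ 8 ≠ 0 (mod 11), P does NOT lie on the curve.


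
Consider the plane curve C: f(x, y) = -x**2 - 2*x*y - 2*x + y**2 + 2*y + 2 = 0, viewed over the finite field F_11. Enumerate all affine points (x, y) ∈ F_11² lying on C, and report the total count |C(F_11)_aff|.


Affine F_11-points: {(1, 1), (1, 10), (4, 0), (4, 6), (5, 0), (5, 8), (6, 1), (6, 9), (7, 3), (7, 9), (10, 8), (10, 10)}; count = 12.

For each of the 121 pairs (x, y) ∈ F_11², evaluate f(x, y) mod 11. Record the zeros.
  x = 0: [0↦2, 1↦5, 2↦10, 3↦6, 4↦4, 5↦4, 6↦6, 7↦10, 8↦5, 9↦2, 10↦1]  zeros at y ∈ ∅
  x = 1: [0↦10, 1↦0, 2↦3, 3↦8, 4↦4, 5↦2, 6↦2, 7↦4, 8↦8, 9↦3, 10↦0]  zeros at y ∈ {1, 10}
  x = 2: [0↦5, 1↦4, 2↦5, 3↦8, 4↦2, 5↦9, 6↦7, 7↦7, 8↦9, 9↦2, 10↦8]  zeros at y ∈ ∅
  x = 3: [0↦9, 1↦6, 2↦5, 3↦6, 4↦9, 5↦3, 6↦10, 7↦8, 8↦8, 9↦10, 10↦3]  zeros at y ∈ ∅
  x = 4: [0↦0, 1↦6, 2↦3, 3↦2, 4↦3, 5↦6, 6↦0, 7↦7, 8↦5, 9↦5, 10↦7]  zeros at y ∈ {0, 6}
  x = 5: [0↦0, 1↦4, 2↦10, 3↦7, 4↦6, 5↦7, 6↦10, 7↦4, 8↦0, 9↦9, 10↦9]  zeros at y ∈ {0, 8}
  x = 6: [0↦9, 1↦0, 2↦4, 3↦10, 4↦7, 5↦6, 6↦7, 7↦10, 8↦4, 9↦0, 10↦9]  zeros at y ∈ {1, 9}
  x = 7: [0↦5, 1↦5, 2↦7, 3↦0, 4↦6, 5↦3, 6↦2, 7↦3, 8↦6, 9↦0, 10↦7]  zeros at y ∈ {3, 9}
  x = 8: [0↦10, 1↦8, 2↦8, 3↦10, 4↦3, 5↦9, 6↦6, 7↦5, 8↦6, 9↦9, 10↦3]  zeros at y ∈ ∅
  x = 9: [0↦2, 1↦9, 2↦7, 3↦7, 4↦9, 5↦2, 6↦8, 7↦5, 8↦4, 9↦5, 10↦8]  zeros at y ∈ ∅
  x = 10: [0↦3, 1↦8, 2↦4, 3↦2, 4↦2, 5↦4, 6↦8, 7↦3, 8↦0, 9↦10, 10↦0]  zeros at y ∈ {8, 10}
Collecting zeros: affine points = {(1, 1), (1, 10), (4, 0), (4, 6), (5, 0), (5, 8), (6, 1), (6, 9), (7, 3), (7, 9), (10, 8), (10, 10)}.
Total count |C(F_11)_aff| = 12.


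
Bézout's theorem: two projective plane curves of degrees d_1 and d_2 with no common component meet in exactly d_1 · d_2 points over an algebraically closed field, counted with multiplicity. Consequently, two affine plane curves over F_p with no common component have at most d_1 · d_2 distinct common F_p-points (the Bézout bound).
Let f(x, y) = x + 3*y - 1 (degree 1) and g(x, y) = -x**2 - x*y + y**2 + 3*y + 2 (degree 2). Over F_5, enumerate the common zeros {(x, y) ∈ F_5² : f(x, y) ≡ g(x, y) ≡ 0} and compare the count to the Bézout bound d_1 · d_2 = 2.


Common zeros: {(2, 3)}; count = 1; Bézout bound = 2.

deg(f) = 1, deg(g) = 2, so Bézout bound = 2.
Scan x ∈ F_5. For each x, list the y ∈ F_5 with f(x, y) ≡ 0 and those with g(x, y) ≡ 0 (mod 5); the common zeros in that column are the intersection.
  x = 0: f ≡ 0 at y ∈ {2}; g ≡ 0 at y ∈ {3, 4}; common: ∅.
  x = 1: f ≡ 0 at y ∈ {0}; g ≡ 0 at y ∈ {4}; common: ∅.
  x = 2: f ≡ 0 at y ∈ {3}; g ≡ 0 at y ∈ {1, 3}; common: {3}.
  x = 3: f ≡ 0 at y ∈ {1}; g ≡ 0 at y ∈ ∅; common: ∅.
  x = 4: f ≡ 0 at y ∈ {4}; g ≡ 0 at y ∈ ∅; common: ∅.
Collecting: common zeros = {(2, 3)}, so the count is 1.
Comparison with the Bézout bound: 1 ≤ 2 = deg(f)·deg(g), as expected for curves with no common component (the affine F_5-count falls short of the bound because intersections may lie at infinity, over extension fields, or carry multiplicity).


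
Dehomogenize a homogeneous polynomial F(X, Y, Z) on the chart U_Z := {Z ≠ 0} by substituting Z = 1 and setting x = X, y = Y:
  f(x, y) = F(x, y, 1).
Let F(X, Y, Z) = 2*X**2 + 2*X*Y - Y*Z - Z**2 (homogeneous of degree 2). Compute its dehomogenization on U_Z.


f(x, y) = 2*x**2 + 2*x*y - y - 1

On U_Z we set Z = 1. Each monomial c·X^i·Y^j·Z^k in F becomes c·x^i·y^j·1^k = c·x^i·y^j.
Substituting Z = 1: F(X, Y, 1) = 2*x**2 + 2*x*y - y - 1.
Note: deg(f) ≤ deg(F) = 2; strict inequality happens when F is divisible by Z (lost terms).


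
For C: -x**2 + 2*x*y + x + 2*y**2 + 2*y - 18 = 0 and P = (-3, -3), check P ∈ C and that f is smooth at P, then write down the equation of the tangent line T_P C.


Tangent line at P: x - 16*y - 45 = 0.

Step 1: f(-3, -3) = 0, so P lies on C.
Step 2: partial derivatives
  f_x(x, y) = -2*x + 2*y + 1, f_y(x, y) = 2*x + 4*y + 2.
  f_x(P) = 1, f_y(P) = -16 (gradient nonzero, so P is smooth).
Step 3: tangent line at P: 1·(x − -3) + -16·(y − -3) = 0.
Expanding: x - 16*y - 45 = 0.


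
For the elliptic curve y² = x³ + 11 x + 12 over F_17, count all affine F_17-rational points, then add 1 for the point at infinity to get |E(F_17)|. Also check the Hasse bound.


Affine points = {(2, 5), (2, 12), (3, 2), (3, 15), (4, 1), (4, 16), (8, 0), (10, 0), (11, 6), (11, 11), (12, 6), (12, 11), (15, 4), (15, 13), (16, 0)}; affine count = 15; |E(F_17)| = 16.

Discriminant check: Δ ∝ 4a³ + 27b² = 4·11³ + 27·12² = 4·1331 + 27·144 ≡ 15 (mod 17). Nonzero ⇒ E is nonsingular.
For each x ∈ F_17, compute rhs = x³ + 11·x + 12 mod 17, then count y ∈ F_17 with y² ≡ rhs.
  x = 0: rhs = 12, matching y values: none (0 points).
  x = 1: rhs = 7, matching y values: none (0 points).
  x = 2: rhs = 8, matching y values: 5, 12 (2 points).
  x = 3: rhs = 4, matching y values: 2, 15 (2 points).
  x = 4: rhs = 1, matching y values: 1, 16 (2 points).
  x = 5: rhs = 5, matching y values: none (0 points).
  x = 6: rhs = 5, matching y values: none (0 points).
  x = 7: rhs = 7, matching y values: none (0 points).
  x = 8: rhs = 0, matching y values: 0 (1 points).
  x = 9: rhs = 7, matching y values: none (0 points).
  x = 10: rhs = 0, matching y values: 0 (1 points).
  x = 11: rhs = 2, matching y values: 6, 11 (2 points).
  x = 12: rhs = 2, matching y values: 6, 11 (2 points).
  x = 13: rhs = 6, matching y values: none (0 points).
  x = 14: rhs = 3, matching y values: none (0 points).
  x = 15: rhs = 16, matching y values: 4, 13 (2 points).
  x = 16: rhs = 0, matching y values: 0 (1 points).
Total affine count: 15.
Full point count |E(F_17)| = 15 + 1 = 16.
Hasse bound: |16 − (17+1)| = |-2| = 2 ≤ 2√17 ≈ 8.2462 ✓.


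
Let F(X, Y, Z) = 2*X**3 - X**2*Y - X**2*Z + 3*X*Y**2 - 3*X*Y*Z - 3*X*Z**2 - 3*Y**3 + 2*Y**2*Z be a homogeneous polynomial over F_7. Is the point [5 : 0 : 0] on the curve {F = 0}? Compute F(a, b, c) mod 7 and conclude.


F(5,0,0) ≡ 5 (mod 7); P is NOT on the curve.

Evaluate F(5, 0, 0) term-by-term (mod 7).
  2*X**3 ↦ 2·125·1·1 = 250
  -X**2*Y ↦ -1·25·0·1 = 0
  -X**2*Z ↦ -1·25·1·0 = 0
  3*X*Y**2 ↦ 3·5·0·1 = 0
  -3*X*Y*Z ↦ -3·5·0·0 = 0
  -3*X*Z**2 ↦ -3·5·1·0 = 0
  -3*Y**3 ↦ -3·1·0·1 = 0
  2*Y**2*Z ↦ 2·1·0·0 = 0
Sum: F(5, 0, 0) = (250) + (0) + (0) + (0) + (0) + (0) + (0) + (0) = 250.
Reducing mod 7: 250 ≡ 5 (mod 7).
Since F(a, b, c) ≡ 5 ≠ 0 (mod 7), P does NOT lie on the curve.


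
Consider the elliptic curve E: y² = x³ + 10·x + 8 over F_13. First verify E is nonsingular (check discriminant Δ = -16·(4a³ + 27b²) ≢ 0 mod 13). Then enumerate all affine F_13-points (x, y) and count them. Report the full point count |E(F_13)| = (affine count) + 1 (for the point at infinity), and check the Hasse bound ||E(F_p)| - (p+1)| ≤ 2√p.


Affine points = {(2, 6), (2, 7), (3, 0), (5, 1), (5, 12), (10, 4), (10, 9), (12, 6), (12, 7)}; affine count = 9; |E(F_13)| = 10.

Discriminant check: Δ ∝ 4a³ + 27b² = 4·10³ + 27·8² = 4·1000 + 27·64 ≡ 8 (mod 13). Nonzero ⇒ E is nonsingular.
For each x ∈ F_13, compute rhs = x³ + 10·x + 8 mod 13, then count y ∈ F_13 with y² ≡ rhs.
  x = 0: rhs = 8, matching y values: none (0 points).
  x = 1: rhs = 6, matching y values: none (0 points).
  x = 2: rhs = 10, matching y values: 6, 7 (2 points).
  x = 3: rhs = 0, matching y values: 0 (1 points).
  x = 4: rhs = 8, matching y values: none (0 points).
  x = 5: rhs = 1, matching y values: 1, 12 (2 points).
  x = 6: rhs = 11, matching y values: none (0 points).
  x = 7: rhs = 5, matching y values: none (0 points).
  x = 8: rhs = 2, matching y values: none (0 points).
  x = 9: rhs = 8, matching y values: none (0 points).
  x = 10: rhs = 3, matching y values: 4, 9 (2 points).
  x = 11: rhs = 6, matching y values: none (0 points).
  x = 12: rhs = 10, matching y values: 6, 7 (2 points).
Total affine count: 9.
Full point count |E(F_13)| = 9 + 1 = 10.
Hasse bound: |10 − (13+1)| = |-4| = 4 ≤ 2√13 ≈ 7.2111 ✓.


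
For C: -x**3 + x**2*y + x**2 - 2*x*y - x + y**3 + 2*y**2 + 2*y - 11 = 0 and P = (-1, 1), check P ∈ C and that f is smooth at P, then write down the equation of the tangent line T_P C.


Tangent line at P: -10*x + 12*y - 22 = 0.

Step 1: f(-1, 1) = 0, so P lies on C.
Step 2: partial derivatives
  f_x(x, y) = -3*x**2 + 2*x*y + 2*x - 2*y - 1, f_y(x, y) = x**2 - 2*x + 3*y**2 + 4*y + 2.
  f_x(P) = -10, f_y(P) = 12 (gradient nonzero, so P is smooth).
Step 3: tangent line at P: -10·(x − -1) + 12·(y − 1) = 0.
Expanding: -10*x + 12*y - 22 = 0.


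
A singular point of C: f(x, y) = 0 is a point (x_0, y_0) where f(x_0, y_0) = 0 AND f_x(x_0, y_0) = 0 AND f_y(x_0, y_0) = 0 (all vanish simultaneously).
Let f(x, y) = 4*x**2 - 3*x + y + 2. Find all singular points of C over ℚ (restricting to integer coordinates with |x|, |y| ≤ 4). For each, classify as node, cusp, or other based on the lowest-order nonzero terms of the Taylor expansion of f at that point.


No singular points in the scanned grid; C is smooth there.

Compute partial derivatives:
  f_x = 8*x - 3.
  f_y = 1.
f_y = 1 is a nonzero constant, so f_y never vanishes: no point (x, y) can satisfy f = f_x = f_y = 0. In particular no (x, y) ∈ {−4, ..., 4}² is singular; the curve is smooth.


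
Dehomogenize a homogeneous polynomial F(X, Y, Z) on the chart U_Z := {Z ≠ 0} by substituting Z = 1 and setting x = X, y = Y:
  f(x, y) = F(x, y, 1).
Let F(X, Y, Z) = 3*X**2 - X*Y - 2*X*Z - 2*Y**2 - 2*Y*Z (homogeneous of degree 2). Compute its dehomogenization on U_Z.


f(x, y) = 3*x**2 - x*y - 2*x - 2*y**2 - 2*y

On U_Z we set Z = 1. Each monomial c·X^i·Y^j·Z^k in F becomes c·x^i·y^j·1^k = c·x^i·y^j.
Substituting Z = 1: F(X, Y, 1) = 3*x**2 - x*y - 2*x - 2*y**2 - 2*y.
Note: deg(f) ≤ deg(F) = 2; strict inequality happens when F is divisible by Z (lost terms).


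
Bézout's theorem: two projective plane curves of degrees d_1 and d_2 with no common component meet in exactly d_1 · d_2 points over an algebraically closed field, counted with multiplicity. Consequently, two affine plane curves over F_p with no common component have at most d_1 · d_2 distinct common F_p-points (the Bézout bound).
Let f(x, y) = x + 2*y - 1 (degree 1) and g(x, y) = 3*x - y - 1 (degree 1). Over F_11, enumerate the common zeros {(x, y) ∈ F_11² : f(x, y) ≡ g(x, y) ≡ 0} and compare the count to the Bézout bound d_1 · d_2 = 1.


Common zeros: {(2, 5)}; count = 1; Bézout bound = 1.

deg(f) = 1, deg(g) = 1, so Bézout bound = 1.
Scan x ∈ F_11. For each x, list the y ∈ F_11 with f(x, y) ≡ 0 and those with g(x, y) ≡ 0 (mod 11); the common zeros in that column are the intersection.
  x = 0: f ≡ 0 at y ∈ {6}; g ≡ 0 at y ∈ {10}; common: ∅.
  x = 1: f ≡ 0 at y ∈ {0}; g ≡ 0 at y ∈ {2}; common: ∅.
  x = 2: f ≡ 0 at y ∈ {5}; g ≡ 0 at y ∈ {5}; common: {5}.
  x = 3: f ≡ 0 at y ∈ {10}; g ≡ 0 at y ∈ {8}; common: ∅.
  x = 4: f ≡ 0 at y ∈ {4}; g ≡ 0 at y ∈ {0}; common: ∅.
  x = 5: f ≡ 0 at y ∈ {9}; g ≡ 0 at y ∈ {3}; common: ∅.
  x = 6: f ≡ 0 at y ∈ {3}; g ≡ 0 at y ∈ {6}; common: ∅.
  x = 7: f ≡ 0 at y ∈ {8}; g ≡ 0 at y ∈ {9}; common: ∅.
  x = 8: f ≡ 0 at y ∈ {2}; g ≡ 0 at y ∈ {1}; common: ∅.
  x = 9: f ≡ 0 at y ∈ {7}; g ≡ 0 at y ∈ {4}; common: ∅.
  x = 10: f ≡ 0 at y ∈ {1}; g ≡ 0 at y ∈ {7}; common: ∅.
Collecting: common zeros = {(2, 5)}, so the count is 1.
Comparison with the Bézout bound: 1 ≤ 1 = deg(f)·deg(g), as expected for curves with no common component (the bound is attained).


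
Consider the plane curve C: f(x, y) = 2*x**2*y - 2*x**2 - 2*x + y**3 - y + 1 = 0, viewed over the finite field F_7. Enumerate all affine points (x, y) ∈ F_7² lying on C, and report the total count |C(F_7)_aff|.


Affine F_7-points: {(0, 2), (1, 2), (4, 1)}; count = 3.

For each of the 49 pairs (x, y) ∈ F_7², evaluate f(x, y) mod 7. Record the zeros.
  x = 0: [0↦1, 1↦1, 2↦0, 3↦4, 4↦5, 5↦2, 6↦1]  zeros at y ∈ {2}
  x = 1: [0↦4, 1↦6, 2↦0, 3↦6, 4↦2, 5↦1, 6↦2]  zeros at y ∈ {2}
  x = 2: [0↦3, 1↦4, 2↦4, 3↦2, 4↦4, 5↦2, 6↦2]  zeros at y ∈ ∅
  x = 3: [0↦5, 1↦2, 2↦5, 3↦6, 4↦4, 5↦5, 6↦1]  zeros at y ∈ ∅
  x = 4: [0↦3, 1↦0, 2↦3, 3↦4, 4↦2, 5↦3, 6↦6]  zeros at y ∈ {1}
  x = 5: [0↦4, 1↦5, 2↦5, 3↦3, 4↦5, 5↦3, 6↦3]  zeros at y ∈ ∅
  x = 6: [0↦1, 1↦3, 2↦4, 3↦3, 4↦6, 5↦5, 6↦6]  zeros at y ∈ ∅
Collecting zeros: affine points = {(0, 2), (1, 2), (4, 1)}.
Total count |C(F_7)_aff| = 3.
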